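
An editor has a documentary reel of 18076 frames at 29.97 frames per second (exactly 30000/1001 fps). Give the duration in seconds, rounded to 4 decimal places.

603.1359 seconds

Running time = 18076 × 1001/30000 = 4523519/7500 s ≈ 603.1359 s.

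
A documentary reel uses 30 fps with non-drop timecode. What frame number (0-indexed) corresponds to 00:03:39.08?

Total seconds to the label: (0 × 3600 + 3 × 60 + 39) = 219.
Frame index = 219 × 30 + 8 = 6578.

6578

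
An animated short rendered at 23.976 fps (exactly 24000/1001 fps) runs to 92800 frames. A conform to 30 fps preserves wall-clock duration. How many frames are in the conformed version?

116116 frames

Target frames = source frames × (target rate / source rate) = 92800 × (30)/(24000/1001) = 92800 × 1001/800 = 116116.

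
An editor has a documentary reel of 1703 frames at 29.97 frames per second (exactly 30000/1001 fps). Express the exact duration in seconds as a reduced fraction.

Running time = 1703 ÷ (30000/1001) = 1703 × 1001/30000 = 1704703/30000 s.

1704703/30000 seconds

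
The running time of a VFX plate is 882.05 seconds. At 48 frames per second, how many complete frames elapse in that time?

Frames = 882.05 × 48 = 211692/5 ≈ 42338.4000.
Complete frames: 42338.

42338 frames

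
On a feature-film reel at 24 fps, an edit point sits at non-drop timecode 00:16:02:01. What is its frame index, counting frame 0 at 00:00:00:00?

23089

Total seconds to the label: (0 × 3600 + 16 × 60 + 2) = 962.
Frame index = 962 × 24 + 1 = 23089.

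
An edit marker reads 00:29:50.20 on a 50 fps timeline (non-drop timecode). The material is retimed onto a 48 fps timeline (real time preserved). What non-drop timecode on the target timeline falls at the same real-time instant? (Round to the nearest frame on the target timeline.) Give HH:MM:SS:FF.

Source frame index: (0×3600 + 29×60 + 50) × 50 + 20 = 89520.
Real time: 89520 / (50) = 8952/5 s.
Target frame: (8952/5) × (48) = 429696/5 ≈ 85939.200 → 85939.
At 48 labels/s: frame 85939 → 00:29:50:19.

00:29:50:19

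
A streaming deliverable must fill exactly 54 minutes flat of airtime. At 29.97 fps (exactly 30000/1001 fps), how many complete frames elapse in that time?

97102 frames

54 min = 3240 s.
Frames = 3240 × 30000/1001 = 97200000/1001 ≈ 97102.8971.
Complete frames: 97102.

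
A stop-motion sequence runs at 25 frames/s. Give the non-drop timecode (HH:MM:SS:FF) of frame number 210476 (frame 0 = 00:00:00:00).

210476 ÷ 25 = 8419 full seconds, remainder 1 frame.
8419 s = 2 h 20 min 19 s.
Timecode: 02:20:19:01.

02:20:19:01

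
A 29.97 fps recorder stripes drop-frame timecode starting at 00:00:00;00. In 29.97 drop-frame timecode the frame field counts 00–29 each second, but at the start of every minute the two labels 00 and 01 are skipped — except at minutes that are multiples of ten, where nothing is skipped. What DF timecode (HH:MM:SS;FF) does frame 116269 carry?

01:04:39;15

Ten DF minutes hold 17982 frames, so frame 116269 lies in block 6 (frames 107892–125873) with 8377 frames into that block.
The block's first minute is 1800 frames and the rest 1798 each; 8377 frames reaches minute 4, so 6 × 18 + 4 × 2 = 116 labels have been skipped so far.
Adding those back, label number 116269 + 116 = 116385 at 30 labels/s is 3879 s + 15 f = 1 h 4 min 39 s frame 15, i.e. 01:04:39;15.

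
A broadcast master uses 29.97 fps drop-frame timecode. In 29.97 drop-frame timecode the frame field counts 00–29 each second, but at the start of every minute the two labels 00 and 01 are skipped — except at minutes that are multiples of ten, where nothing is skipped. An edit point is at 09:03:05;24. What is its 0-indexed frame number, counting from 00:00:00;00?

Complete 10-minute blocks: 54, each 17982 frames → 971028.
Remaining 3 whole minutes in the current block: 1800 + 2 × 1798 = 5396 frames.
Within the current minute: 5 × 30 + 24 − 2 = 172 (labels ;00/;01 skipped at this minute). Total = 971028 + 5396 + 172 = 976596.

976596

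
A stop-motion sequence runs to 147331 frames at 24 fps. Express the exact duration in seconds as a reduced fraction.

147331/24 seconds

Running time = 147331 ÷ (24) = 147331 × 1/24 = 147331/24 s.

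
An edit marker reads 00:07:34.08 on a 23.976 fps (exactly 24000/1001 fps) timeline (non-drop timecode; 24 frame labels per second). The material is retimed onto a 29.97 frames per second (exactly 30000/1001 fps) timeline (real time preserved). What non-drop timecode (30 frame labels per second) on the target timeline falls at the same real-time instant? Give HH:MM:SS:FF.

Source frame index: (0×3600 + 7×60 + 34) × 24 + 8 = 10904.
Real time: 10904 / (24000/1001) = 1364363/3000 s.
Target frame: (1364363/3000) × (30000/1001) = 13630.
At 30 labels/s: frame 13630 → 00:07:34:10.

00:07:34:10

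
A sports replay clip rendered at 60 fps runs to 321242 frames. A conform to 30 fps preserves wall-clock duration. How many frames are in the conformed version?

160621 frames

Target frames = source frames × (target rate / source rate) = 321242 × (30)/(60) = 321242 × 1/2 = 160621.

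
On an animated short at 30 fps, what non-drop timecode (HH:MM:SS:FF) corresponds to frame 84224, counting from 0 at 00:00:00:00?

84224 ÷ 30 = 2807 full seconds, remainder 14 frames.
2807 s = 0 h 46 min 47 s.
Timecode: 00:46:47:14.

00:46:47:14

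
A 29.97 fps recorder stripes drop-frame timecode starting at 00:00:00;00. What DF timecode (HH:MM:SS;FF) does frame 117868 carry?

Ten DF minutes hold 17982 frames, so frame 117868 lies in block 6 (frames 107892–125873) with 9976 frames into that block.
The block's first minute is 1800 frames and the rest 1798 each; 9976 frames reaches minute 5, so 6 × 18 + 5 × 2 = 118 labels have been skipped so far.
Adding those back, label number 117868 + 118 = 117986 at 30 labels/s is 3932 s + 26 f = 1 h 5 min 32 s frame 26, i.e. 01:05:32;26.

01:05:32;26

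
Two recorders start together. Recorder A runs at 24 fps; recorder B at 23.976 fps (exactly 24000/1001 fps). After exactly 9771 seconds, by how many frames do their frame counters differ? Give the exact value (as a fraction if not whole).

234504/1001 frames

A emits 24 × 9771 = 234504 frames; B emits 24000/1001 × 9771 = 234504000/1001.
Difference = 234504/1001 frames (≈ 234.2697); B is behind A.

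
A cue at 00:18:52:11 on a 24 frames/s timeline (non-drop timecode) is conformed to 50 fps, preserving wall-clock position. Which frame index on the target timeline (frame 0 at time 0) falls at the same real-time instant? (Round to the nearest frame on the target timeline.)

frame 56623

Source frame index: (0×3600 + 18×60 + 52) × 24 + 11 = 27179.
Real time: 27179 / (24) = 27179/24 s.
Target frame: (27179/24) × (50) = 679475/12 ≈ 56622.917 → 56623.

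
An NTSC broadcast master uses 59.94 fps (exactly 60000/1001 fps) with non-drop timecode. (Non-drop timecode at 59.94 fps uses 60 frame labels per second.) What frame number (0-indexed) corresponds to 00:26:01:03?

Total seconds to the label: (0 × 3600 + 26 × 60 + 1) = 1561.
Frame index = 1561 × 60 + 3 = 93663.

93663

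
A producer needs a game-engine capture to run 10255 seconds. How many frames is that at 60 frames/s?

Frames = 10255 × 60 = 615300.

615300 frames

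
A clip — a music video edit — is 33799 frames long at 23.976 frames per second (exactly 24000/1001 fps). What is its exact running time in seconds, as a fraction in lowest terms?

33832799/24000 seconds

Running time = 33799 ÷ (24000/1001) = 33799 × 1001/24000 = 33832799/24000 s.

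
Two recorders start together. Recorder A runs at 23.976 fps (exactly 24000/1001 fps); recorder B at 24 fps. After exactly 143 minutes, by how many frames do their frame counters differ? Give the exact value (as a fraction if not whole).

143 min = 8580 s.
A emits 24000/1001 × 8580 = 1440000/7 frames; B emits 24 × 8580 = 205920.
Difference = 1440/7 frames (≈ 205.7143); B is ahead of A.

1440/7 frames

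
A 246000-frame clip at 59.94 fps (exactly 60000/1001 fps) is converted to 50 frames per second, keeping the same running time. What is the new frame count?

Target frames = source frames × (target rate / source rate) = 246000 × (50)/(60000/1001) = 246000 × 1001/1200 = 205205.

205205 frames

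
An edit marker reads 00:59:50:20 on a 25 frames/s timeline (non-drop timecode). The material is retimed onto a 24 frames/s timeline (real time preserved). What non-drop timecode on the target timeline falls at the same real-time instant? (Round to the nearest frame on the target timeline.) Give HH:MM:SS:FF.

Source frame index: (0×3600 + 59×60 + 50) × 25 + 20 = 89770.
Real time: 89770 / (25) = 17954/5 s.
Target frame: (17954/5) × (24) = 430896/5 ≈ 86179.200 → 86179.
At 24 labels/s: frame 86179 → 00:59:50:19.

00:59:50:19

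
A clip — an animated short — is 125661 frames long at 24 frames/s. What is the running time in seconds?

Running time = 125661 / (24) = 5235.875 s.

5235.875 seconds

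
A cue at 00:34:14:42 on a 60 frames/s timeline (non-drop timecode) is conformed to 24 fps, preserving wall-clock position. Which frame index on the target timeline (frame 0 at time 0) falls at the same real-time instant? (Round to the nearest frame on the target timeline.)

frame 49313

Source frame index: (0×3600 + 34×60 + 14) × 60 + 42 = 123282.
Real time: 123282 / (60) = 20547/10 s.
Target frame: (20547/10) × (24) = 246564/5 ≈ 49312.800 → 49313.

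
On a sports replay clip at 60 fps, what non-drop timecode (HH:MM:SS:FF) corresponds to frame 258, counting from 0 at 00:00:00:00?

00:00:04:18

258 ÷ 60 = 4 full seconds, remainder 18 frames.
4 s = 0 h 0 min 4 s.
Timecode: 00:00:04:18.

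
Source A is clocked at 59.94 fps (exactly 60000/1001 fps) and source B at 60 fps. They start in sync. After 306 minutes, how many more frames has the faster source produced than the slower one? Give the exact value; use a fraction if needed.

306 min = 18360 s.
A emits 60000/1001 × 18360 = 1101600000/1001 frames; B emits 60 × 18360 = 1101600.
Difference = 1101600/1001 frames (≈ 1100.4995); B is ahead of A.

1101600/1001 frames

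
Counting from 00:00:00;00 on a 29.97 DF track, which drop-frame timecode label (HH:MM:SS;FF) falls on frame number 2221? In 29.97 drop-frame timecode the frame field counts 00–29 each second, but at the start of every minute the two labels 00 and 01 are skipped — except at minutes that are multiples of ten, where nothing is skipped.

Ten DF minutes hold 17982 frames, so frame 2221 lies in block 0 (frames 0–17981) with 2221 frames into that block.
The block's first minute is 1800 frames and the rest 1798 each; 2221 frames reaches minute 1, so 0 × 18 + 1 × 2 = 2 labels have been skipped so far.
Adding those back, label number 2221 + 2 = 2223 at 30 labels/s is 74 s + 3 f = 0 h 1 min 14 s frame 3, i.e. 00:01:14;03.

00:01:14;03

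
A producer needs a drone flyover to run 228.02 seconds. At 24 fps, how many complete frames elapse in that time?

Frames = 228.02 × 24 = 136812/25 ≈ 5472.4800.
Complete frames: 5472.

5472 frames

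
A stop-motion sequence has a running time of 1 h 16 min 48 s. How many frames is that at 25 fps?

1 h 16 min 48 s = 4608 s.
Frames = 4608 × 25 = 115200.

115200 frames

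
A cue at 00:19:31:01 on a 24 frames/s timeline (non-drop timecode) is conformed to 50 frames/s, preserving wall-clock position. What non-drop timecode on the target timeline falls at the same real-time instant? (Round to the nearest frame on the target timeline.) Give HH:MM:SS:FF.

00:19:31:02

Source frame index: (0×3600 + 19×60 + 31) × 24 + 1 = 28105.
Real time: 28105 / (24) = 28105/24 s.
Target frame: (28105/24) × (50) = 702625/12 ≈ 58552.083 → 58552.
At 50 labels/s: frame 58552 → 00:19:31:02.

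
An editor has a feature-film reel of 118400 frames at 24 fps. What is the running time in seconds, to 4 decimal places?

Running time = 118400 × 1/24 = 14800/3 s ≈ 4933.3333 s.

4933.3333 seconds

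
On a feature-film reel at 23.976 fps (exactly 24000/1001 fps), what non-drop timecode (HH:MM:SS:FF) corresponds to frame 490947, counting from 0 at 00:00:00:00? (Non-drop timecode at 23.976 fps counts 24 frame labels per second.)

490947 ÷ 24 = 20456 full seconds, remainder 3 frames.
20456 s = 5 h 40 min 56 s.
Timecode: 05:40:56:03.

05:40:56:03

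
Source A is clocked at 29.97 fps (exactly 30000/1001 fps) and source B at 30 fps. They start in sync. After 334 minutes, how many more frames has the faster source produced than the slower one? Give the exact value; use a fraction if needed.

334 min = 20040 s.
A emits 30000/1001 × 20040 = 601200000/1001 frames; B emits 30 × 20040 = 601200.
Difference = 601200/1001 frames (≈ 600.5994); B is ahead of A.

601200/1001 frames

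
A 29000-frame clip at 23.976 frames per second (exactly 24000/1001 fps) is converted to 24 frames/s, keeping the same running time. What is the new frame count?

Target frames = source frames × (target rate / source rate) = 29000 × (24)/(24000/1001) = 29000 × 1001/1000 = 29029.

29029 frames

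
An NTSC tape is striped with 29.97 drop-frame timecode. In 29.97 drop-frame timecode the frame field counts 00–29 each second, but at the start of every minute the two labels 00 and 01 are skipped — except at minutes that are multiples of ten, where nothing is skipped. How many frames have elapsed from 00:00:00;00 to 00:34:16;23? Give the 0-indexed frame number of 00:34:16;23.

61641

Complete 10-minute blocks: 3, each 17982 frames → 53946.
Remaining 4 whole minutes in the current block: 1800 + 3 × 1798 = 7194 frames.
Within the current minute: 16 × 30 + 23 − 2 = 501 (labels ;00/;01 skipped at this minute). Total = 53946 + 7194 + 501 = 61641.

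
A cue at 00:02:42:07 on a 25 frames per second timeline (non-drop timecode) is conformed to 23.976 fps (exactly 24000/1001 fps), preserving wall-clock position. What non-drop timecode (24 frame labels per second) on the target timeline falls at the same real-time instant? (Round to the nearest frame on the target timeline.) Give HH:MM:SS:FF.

Source frame index: (0×3600 + 2×60 + 42) × 25 + 7 = 4057.
Real time: 4057 / (25) = 4057/25 s.
Target frame: (4057/25) × (24000/1001) = 3894720/1001 ≈ 3890.829 → 3891.
At 24 labels/s: frame 3891 → 00:02:42:03.

00:02:42:03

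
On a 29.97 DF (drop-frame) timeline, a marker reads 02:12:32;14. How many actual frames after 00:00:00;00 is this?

238336

As if non-drop at 30 labels/s: (2 × 3600 + 12 × 60 + 32) × 30 + 14 = 238574.
Minute boundaries passed: 132; those not divisible by 10: 132 − 13 = 119; dropped labels = 2 × 119 = 238.
Actual frame index = 238574 − 238 = 238336.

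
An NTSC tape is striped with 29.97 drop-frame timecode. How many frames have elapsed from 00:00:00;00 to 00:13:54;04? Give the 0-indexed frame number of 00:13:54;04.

25000

As if non-drop at 30 labels/s: (0 × 3600 + 13 × 60 + 54) × 30 + 4 = 25024.
Minute boundaries passed: 13; those not divisible by 10: 13 − 1 = 12; dropped labels = 2 × 12 = 24.
Actual frame index = 25024 − 24 = 25000.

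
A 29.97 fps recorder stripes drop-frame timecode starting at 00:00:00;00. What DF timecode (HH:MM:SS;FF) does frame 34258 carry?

00:19:03;04

Ten DF minutes hold 17982 frames, so frame 34258 lies in block 1 (frames 17982–35963) with 16276 frames into that block.
The block's first minute is 1800 frames and the rest 1798 each; 16276 frames reaches minute 9, so 1 × 18 + 9 × 2 = 36 labels have been skipped so far.
Adding those back, label number 34258 + 36 = 34294 at 30 labels/s is 1143 s + 4 f = 0 h 19 min 3 s frame 4, i.e. 00:19:03;04.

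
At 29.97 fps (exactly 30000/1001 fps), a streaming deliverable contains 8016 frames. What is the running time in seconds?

267.4672 seconds

Running time = 8016 / (30000/1001) = 267.4672 s.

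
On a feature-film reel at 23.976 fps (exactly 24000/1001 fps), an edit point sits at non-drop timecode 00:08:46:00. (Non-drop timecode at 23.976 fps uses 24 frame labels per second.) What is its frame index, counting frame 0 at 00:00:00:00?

Total seconds to the label: (0 × 3600 + 8 × 60 + 46) = 526.
Frame index = 526 × 24 + 0 = 12624.

12624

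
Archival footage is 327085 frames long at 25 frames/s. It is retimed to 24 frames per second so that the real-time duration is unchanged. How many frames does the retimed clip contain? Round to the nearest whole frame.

Frames at target rate = 327085 × (24) / (25) = 1570008/5 ≈ 314001.600.
Nearest whole frame: 314002.

314002 frames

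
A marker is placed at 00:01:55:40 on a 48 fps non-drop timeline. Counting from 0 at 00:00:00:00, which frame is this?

frame 5560

Total seconds to the label: (0 × 3600 + 1 × 60 + 55) = 115.
Frame index = 115 × 48 + 40 = 5560.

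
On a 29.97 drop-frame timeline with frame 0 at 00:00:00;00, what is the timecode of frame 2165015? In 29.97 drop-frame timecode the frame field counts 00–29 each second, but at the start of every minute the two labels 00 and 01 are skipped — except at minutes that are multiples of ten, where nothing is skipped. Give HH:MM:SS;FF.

Ten DF minutes hold 17982 frames, so frame 2165015 lies in block 120 (frames 2157840–2175821) with 7175 frames into that block.
The block's first minute is 1800 frames and the rest 1798 each; 7175 frames reaches minute 3, so 120 × 18 + 3 × 2 = 2166 labels have been skipped so far.
Adding those back, label number 2165015 + 2166 = 2167181 at 30 labels/s is 72239 s + 11 f = 20 h 3 min 59 s frame 11, i.e. 20:03:59;11.

20:03:59;11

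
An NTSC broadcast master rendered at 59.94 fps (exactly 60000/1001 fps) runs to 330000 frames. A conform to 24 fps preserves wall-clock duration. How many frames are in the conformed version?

Target frames = source frames × (target rate / source rate) = 330000 × (24)/(60000/1001) = 330000 × 1001/2500 = 132132.

132132 frames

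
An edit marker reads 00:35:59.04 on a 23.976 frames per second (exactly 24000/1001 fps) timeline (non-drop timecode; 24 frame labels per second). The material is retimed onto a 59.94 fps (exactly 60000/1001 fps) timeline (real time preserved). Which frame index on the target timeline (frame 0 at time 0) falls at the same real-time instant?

frame 129550

Source frame index: (0×3600 + 35×60 + 59) × 24 + 4 = 51820.
Real time: 51820 / (24000/1001) = 2593591/1200 s.
Target frame: (2593591/1200) × (60000/1001) = 129550.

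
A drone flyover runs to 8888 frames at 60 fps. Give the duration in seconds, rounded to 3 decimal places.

Running time = 8888 × 1/60 = 2222/15 s ≈ 148.133 s.

148.133 seconds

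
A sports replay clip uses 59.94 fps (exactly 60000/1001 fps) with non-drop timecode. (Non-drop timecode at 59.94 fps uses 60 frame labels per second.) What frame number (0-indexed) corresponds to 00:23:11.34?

83494

Total seconds to the label: (0 × 3600 + 23 × 60 + 11) = 1391.
Frame index = 1391 × 60 + 34 = 83494.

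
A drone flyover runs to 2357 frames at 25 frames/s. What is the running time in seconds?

94.28 seconds

Running time = 2357 / (25) = 94.28 s.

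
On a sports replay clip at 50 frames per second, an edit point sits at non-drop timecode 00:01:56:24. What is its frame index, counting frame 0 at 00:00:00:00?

Total seconds to the label: (0 × 3600 + 1 × 60 + 56) = 116.
Frame index = 116 × 50 + 24 = 5824.

5824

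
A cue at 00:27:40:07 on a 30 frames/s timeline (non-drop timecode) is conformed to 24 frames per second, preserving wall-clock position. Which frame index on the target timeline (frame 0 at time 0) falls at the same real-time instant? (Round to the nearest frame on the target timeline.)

Source frame index: (0×3600 + 27×60 + 40) × 30 + 7 = 49807.
Real time: 49807 / (30) = 49807/30 s.
Target frame: (49807/30) × (24) = 199228/5 ≈ 39845.600 → 39846.

frame 39846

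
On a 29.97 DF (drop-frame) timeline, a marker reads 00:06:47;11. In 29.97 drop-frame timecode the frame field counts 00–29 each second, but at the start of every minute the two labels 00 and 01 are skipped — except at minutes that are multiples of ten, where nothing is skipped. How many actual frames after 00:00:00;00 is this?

As if non-drop at 30 labels/s: (0 × 3600 + 6 × 60 + 47) × 30 + 11 = 12221.
Minute boundaries passed: 6; those not divisible by 10: 6 − 0 = 6; dropped labels = 2 × 6 = 12.
Actual frame index = 12221 − 12 = 12209.

12209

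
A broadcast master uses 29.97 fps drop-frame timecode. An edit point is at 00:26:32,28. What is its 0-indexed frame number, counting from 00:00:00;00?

47740

Complete 10-minute blocks: 2, each 17982 frames → 35964.
Remaining 6 whole minutes in the current block: 1800 + 5 × 1798 = 10790 frames.
Within the current minute: 32 × 30 + 28 − 2 = 986 (labels ;00/;01 skipped at this minute). Total = 35964 + 10790 + 986 = 47740.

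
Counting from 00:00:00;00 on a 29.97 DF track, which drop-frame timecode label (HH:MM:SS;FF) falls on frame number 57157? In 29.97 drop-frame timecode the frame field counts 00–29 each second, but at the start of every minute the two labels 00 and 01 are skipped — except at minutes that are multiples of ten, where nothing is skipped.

Ten DF minutes hold 17982 frames, so frame 57157 lies in block 3 (frames 53946–71927) with 3211 frames into that block.
The block's first minute is 1800 frames and the rest 1798 each; 3211 frames reaches minute 1, so 3 × 18 + 1 × 2 = 56 labels have been skipped so far.
Adding those back, label number 57157 + 56 = 57213 at 30 labels/s is 1907 s + 3 f = 0 h 31 min 47 s frame 3, i.e. 00:31:47;03.

00:31:47;03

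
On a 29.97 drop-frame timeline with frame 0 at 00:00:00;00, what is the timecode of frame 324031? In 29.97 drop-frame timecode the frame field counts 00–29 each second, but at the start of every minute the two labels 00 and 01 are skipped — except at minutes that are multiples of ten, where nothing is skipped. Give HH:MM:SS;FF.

Ten DF minutes hold 17982 frames, so frame 324031 lies in block 18 (frames 323676–341657) with 355 frames into that block.
The block's first minute is 1800 frames and the rest 1798 each; 355 frames reaches minute 0, so 18 × 18 + 0 × 2 = 324 labels have been skipped so far.
Adding those back, label number 324031 + 324 = 324355 at 30 labels/s is 10811 s + 25 f = 3 h 0 min 11 s frame 25, i.e. 03:00:11;25.

03:00:11;25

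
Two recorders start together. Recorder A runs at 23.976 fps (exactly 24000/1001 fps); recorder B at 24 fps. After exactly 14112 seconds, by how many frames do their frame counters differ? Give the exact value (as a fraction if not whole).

A emits 24000/1001 × 14112 = 48384000/143 frames; B emits 24 × 14112 = 338688.
Difference = 48384/143 frames (≈ 338.3497); B is ahead of A.

48384/143 frames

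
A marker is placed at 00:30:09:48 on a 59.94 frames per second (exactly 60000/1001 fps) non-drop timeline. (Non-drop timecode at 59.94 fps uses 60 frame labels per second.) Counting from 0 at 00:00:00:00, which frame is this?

108588

Total seconds to the label: (0 × 3600 + 30 × 60 + 9) = 1809.
Frame index = 1809 × 60 + 48 = 108588.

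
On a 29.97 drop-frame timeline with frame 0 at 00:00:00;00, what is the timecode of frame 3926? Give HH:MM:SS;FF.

Each 10-minute DF block holds 10 × 60 × 30 − 9 × 2 = 17982 frames. 3926 ÷ 17982 → 0 full blocks, remainder 3926.
Within the partial block the first minute is 1800 frames and each further minute 1798, so 2 further minute boundaries passed. Total skipped labels = 18 × 0 + 2 × 2 = 4.
Non-drop label index = 3926 + 4 = 3930; at 30 labels/s that is 00:02:11:00, i.e. DF 00:02:11;00.

00:02:11;00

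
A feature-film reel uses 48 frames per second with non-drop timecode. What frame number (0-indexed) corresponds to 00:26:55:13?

Total seconds to the label: (0 × 3600 + 26 × 60 + 55) = 1615.
Frame index = 1615 × 48 + 13 = 77533.

77533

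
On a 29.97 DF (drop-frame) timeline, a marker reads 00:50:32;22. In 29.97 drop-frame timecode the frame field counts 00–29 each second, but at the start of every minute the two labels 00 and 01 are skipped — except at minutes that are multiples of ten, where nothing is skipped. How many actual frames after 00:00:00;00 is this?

As if non-drop at 30 labels/s: (0 × 3600 + 50 × 60 + 32) × 30 + 22 = 90982.
Minute boundaries passed: 50; those not divisible by 10: 50 − 5 = 45; dropped labels = 2 × 45 = 90.
Actual frame index = 90982 − 90 = 90892.

90892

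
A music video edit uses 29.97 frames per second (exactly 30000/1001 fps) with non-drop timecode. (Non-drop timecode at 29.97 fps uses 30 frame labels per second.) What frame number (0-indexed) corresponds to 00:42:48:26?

Total seconds to the label: (0 × 3600 + 42 × 60 + 48) = 2568.
Frame index = 2568 × 30 + 26 = 77066.

frame 77066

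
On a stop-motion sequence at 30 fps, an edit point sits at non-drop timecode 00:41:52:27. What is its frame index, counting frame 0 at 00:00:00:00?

Total seconds to the label: (0 × 3600 + 41 × 60 + 52) = 2512.
Frame index = 2512 × 30 + 27 = 75387.

75387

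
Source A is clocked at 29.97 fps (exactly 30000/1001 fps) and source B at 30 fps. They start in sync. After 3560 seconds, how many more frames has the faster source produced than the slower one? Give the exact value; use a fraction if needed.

A emits 30000/1001 × 3560 = 106800000/1001 frames; B emits 30 × 3560 = 106800.
Difference = 106800/1001 frames (≈ 106.6933); B is ahead of A.

106800/1001 frames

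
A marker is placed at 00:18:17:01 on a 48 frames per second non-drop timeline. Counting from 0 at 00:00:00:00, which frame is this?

52657

Total seconds to the label: (0 × 3600 + 18 × 60 + 17) = 1097.
Frame index = 1097 × 48 + 1 = 52657.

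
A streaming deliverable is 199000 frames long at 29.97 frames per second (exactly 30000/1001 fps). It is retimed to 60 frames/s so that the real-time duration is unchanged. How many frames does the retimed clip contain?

Target frames = source frames × (target rate / source rate) = 199000 × (60)/(30000/1001) = 199000 × 1001/500 = 398398.

398398 frames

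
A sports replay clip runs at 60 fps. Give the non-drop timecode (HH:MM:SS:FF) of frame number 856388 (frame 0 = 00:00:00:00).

03:57:53:08

856388 ÷ 60 = 14273 full seconds, remainder 8 frames.
14273 s = 3 h 57 min 53 s.
Timecode: 03:57:53:08.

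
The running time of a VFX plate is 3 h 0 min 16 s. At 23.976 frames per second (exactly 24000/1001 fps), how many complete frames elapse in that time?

259324 frames

3 h 0 min 16 s = 10816 s.
Frames = 10816 × 24000/1001 = 19968000/77 ≈ 259324.6753.
Complete frames: 259324.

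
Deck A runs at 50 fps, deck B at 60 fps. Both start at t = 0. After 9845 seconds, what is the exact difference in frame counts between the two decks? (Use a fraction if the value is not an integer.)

A emits 50 × 9845 = 492250 frames; B emits 60 × 9845 = 590700.
Difference = 98450 frames; B is ahead of A.

98450 frames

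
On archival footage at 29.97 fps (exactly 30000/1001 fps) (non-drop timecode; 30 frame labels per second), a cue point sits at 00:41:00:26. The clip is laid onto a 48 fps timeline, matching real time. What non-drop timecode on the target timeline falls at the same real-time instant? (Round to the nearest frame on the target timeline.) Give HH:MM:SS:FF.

00:41:03:16

Source frame index: (0×3600 + 41×60 + 0) × 30 + 26 = 73826.
Real time: 73826 / (30000/1001) = 36949913/15000 s.
Target frame: (36949913/15000) × (48) = 73899826/625 ≈ 118239.722 → 118240.
At 48 labels/s: frame 118240 → 00:41:03:16.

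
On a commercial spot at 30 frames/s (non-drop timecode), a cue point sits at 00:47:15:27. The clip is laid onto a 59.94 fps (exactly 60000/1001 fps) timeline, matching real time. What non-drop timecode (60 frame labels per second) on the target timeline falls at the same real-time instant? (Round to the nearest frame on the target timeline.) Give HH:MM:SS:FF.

00:47:13:04

Source frame index: (0×3600 + 47×60 + 15) × 30 + 27 = 85077.
Real time: 85077 / (30) = 28359/10 s.
Target frame: (28359/10) × (60000/1001) = 170154000/1001 ≈ 169984.016 → 169984.
At 60 labels/s: frame 169984 → 00:47:13:04.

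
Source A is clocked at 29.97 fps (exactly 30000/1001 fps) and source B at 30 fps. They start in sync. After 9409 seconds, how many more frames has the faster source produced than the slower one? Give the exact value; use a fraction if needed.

A emits 30000/1001 × 9409 = 282270000/1001 frames; B emits 30 × 9409 = 282270.
Difference = 282270/1001 frames (≈ 281.9880); B is ahead of A.

282270/1001 frames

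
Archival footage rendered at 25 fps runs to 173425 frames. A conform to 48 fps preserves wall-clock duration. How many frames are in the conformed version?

Target frames = source frames × (target rate / source rate) = 173425 × (48)/(25) = 173425 × 48/25 = 332976.

332976 frames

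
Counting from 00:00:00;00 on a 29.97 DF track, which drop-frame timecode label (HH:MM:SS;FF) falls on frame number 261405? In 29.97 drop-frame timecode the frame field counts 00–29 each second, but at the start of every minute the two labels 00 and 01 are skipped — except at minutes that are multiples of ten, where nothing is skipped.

02:25:22;07

Each 10-minute DF block holds 10 × 60 × 30 − 9 × 2 = 17982 frames. 261405 ÷ 17982 → 14 full blocks, remainder 9657.
Within the partial block the first minute is 1800 frames and each further minute 1798, so 5 further minute boundaries passed. Total skipped labels = 18 × 14 + 2 × 5 = 262.
Non-drop label index = 261405 + 262 = 261667; at 30 labels/s that is 02:25:22:07, i.e. DF 02:25:22;07.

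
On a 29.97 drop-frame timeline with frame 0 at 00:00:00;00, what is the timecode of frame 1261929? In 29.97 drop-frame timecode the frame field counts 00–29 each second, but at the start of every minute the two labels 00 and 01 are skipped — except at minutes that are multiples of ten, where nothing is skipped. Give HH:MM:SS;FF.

11:41:46;11

Each 10-minute DF block holds 10 × 60 × 30 − 9 × 2 = 17982 frames. 1261929 ÷ 17982 → 70 full blocks, remainder 3189.
Within the partial block the first minute is 1800 frames and each further minute 1798, so 1 further minute boundary passed. Total skipped labels = 18 × 70 + 2 × 1 = 1262.
Non-drop label index = 1261929 + 1262 = 1263191; at 30 labels/s that is 11:41:46:11, i.e. DF 11:41:46;11.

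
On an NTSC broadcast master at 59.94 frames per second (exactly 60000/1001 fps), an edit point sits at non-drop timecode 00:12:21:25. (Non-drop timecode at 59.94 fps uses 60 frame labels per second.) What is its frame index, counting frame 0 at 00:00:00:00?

Total seconds to the label: (0 × 3600 + 12 × 60 + 21) = 741.
Frame index = 741 × 60 + 25 = 44485.

frame 44485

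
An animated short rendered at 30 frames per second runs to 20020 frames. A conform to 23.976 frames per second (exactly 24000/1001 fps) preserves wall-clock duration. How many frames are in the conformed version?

Target frames = source frames × (target rate / source rate) = 20020 × (24000/1001)/(30) = 20020 × 800/1001 = 16000.

16000 frames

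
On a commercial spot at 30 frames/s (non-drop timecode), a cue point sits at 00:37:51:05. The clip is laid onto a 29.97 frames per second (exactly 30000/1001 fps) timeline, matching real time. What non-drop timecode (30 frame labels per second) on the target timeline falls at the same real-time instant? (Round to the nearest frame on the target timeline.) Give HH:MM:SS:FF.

Source frame index: (0×3600 + 37×60 + 51) × 30 + 5 = 68135.
Real time: 68135 / (30) = 13627/6 s.
Target frame: (13627/6) × (30000/1001) = 68135000/1001 ≈ 68066.933 → 68067.
At 30 labels/s: frame 68067 → 00:37:48:27.

00:37:48:27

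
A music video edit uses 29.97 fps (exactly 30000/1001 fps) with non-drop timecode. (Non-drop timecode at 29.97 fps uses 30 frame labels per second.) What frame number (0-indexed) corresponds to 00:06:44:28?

12148

Total seconds to the label: (0 × 3600 + 6 × 60 + 44) = 404.
Frame index = 404 × 30 + 28 = 12148.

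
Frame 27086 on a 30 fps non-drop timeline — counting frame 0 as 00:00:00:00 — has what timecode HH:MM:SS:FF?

00:15:02:26

27086 ÷ 30 = 902 full seconds, remainder 26 frames.
902 s = 0 h 15 min 2 s.
Timecode: 00:15:02:26.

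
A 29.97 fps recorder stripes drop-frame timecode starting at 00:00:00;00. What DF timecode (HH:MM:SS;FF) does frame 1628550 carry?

15:05:39;10

Each 10-minute DF block holds 10 × 60 × 30 − 9 × 2 = 17982 frames. 1628550 ÷ 17982 → 90 full blocks, remainder 10170.
Within the partial block the first minute is 1800 frames and each further minute 1798, so 5 further minute boundaries passed. Total skipped labels = 18 × 90 + 2 × 5 = 1630.
Non-drop label index = 1628550 + 1630 = 1630180; at 30 labels/s that is 15:05:39:10, i.e. DF 15:05:39;10.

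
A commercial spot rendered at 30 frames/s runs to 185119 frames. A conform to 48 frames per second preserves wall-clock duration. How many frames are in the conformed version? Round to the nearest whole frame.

296190 frames

Frames at target rate = 185119 × (48) / (30) = 1480952/5 ≈ 296190.400.
Nearest whole frame: 296190.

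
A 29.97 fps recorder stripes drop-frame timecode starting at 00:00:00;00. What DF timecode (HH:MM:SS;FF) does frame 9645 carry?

00:05:21;25

Each 10-minute DF block holds 10 × 60 × 30 − 9 × 2 = 17982 frames. 9645 ÷ 17982 → 0 full blocks, remainder 9645.
Within the partial block the first minute is 1800 frames and each further minute 1798, so 5 further minute boundaries passed. Total skipped labels = 18 × 0 + 2 × 5 = 10.
Non-drop label index = 9645 + 10 = 9655; at 30 labels/s that is 00:05:21:25, i.e. DF 00:05:21;25.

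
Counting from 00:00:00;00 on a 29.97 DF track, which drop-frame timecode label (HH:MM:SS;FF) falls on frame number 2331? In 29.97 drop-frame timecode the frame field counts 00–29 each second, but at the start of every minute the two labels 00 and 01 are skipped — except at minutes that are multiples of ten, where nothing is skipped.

Ten DF minutes hold 17982 frames, so frame 2331 lies in block 0 (frames 0–17981) with 2331 frames into that block.
The block's first minute is 1800 frames and the rest 1798 each; 2331 frames reaches minute 1, so 0 × 18 + 1 × 2 = 2 labels have been skipped so far.
Adding those back, label number 2331 + 2 = 2333 at 30 labels/s is 77 s + 23 f = 0 h 1 min 17 s frame 23, i.e. 00:01:17;23.

00:01:17;23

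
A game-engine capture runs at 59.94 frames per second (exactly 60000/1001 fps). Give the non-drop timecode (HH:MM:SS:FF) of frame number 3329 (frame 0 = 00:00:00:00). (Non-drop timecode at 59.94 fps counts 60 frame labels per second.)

00:00:55:29

3329 ÷ 60 = 55 full seconds, remainder 29 frames.
55 s = 0 h 0 min 55 s.
Timecode: 00:00:55:29.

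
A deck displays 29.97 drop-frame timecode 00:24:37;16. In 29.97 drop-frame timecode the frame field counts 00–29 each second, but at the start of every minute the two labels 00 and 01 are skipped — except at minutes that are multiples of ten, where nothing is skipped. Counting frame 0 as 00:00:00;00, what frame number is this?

Complete 10-minute blocks: 2, each 17982 frames → 35964.
Remaining 4 whole minutes in the current block: 1800 + 3 × 1798 = 7194 frames.
Within the current minute: 37 × 30 + 16 − 2 = 1124 (labels ;00/;01 skipped at this minute). Total = 35964 + 7194 + 1124 = 44282.

44282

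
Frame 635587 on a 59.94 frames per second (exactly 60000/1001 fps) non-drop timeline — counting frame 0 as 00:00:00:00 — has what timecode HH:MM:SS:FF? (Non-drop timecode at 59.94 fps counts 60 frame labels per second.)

02:56:33:07

635587 ÷ 60 = 10593 full seconds, remainder 7 frames.
10593 s = 2 h 56 min 33 s.
Timecode: 02:56:33:07.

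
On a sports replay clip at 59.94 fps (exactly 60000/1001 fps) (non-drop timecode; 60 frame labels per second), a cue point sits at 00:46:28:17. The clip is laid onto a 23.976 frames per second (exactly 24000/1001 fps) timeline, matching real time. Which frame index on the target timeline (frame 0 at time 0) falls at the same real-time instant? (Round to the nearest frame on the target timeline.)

frame 66919

Source frame index: (0×3600 + 46×60 + 28) × 60 + 17 = 167297.
Real time: 167297 / (60000/1001) = 167464297/60000 s.
Target frame: (167464297/60000) × (24000/1001) = 334594/5 ≈ 66918.800 → 66919.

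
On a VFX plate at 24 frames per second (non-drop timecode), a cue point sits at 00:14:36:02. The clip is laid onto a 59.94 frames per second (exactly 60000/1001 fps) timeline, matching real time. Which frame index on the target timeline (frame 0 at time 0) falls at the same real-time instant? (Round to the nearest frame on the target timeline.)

Source frame index: (0×3600 + 14×60 + 36) × 24 + 2 = 21026.
Real time: 21026 / (24) = 10513/12 s.
Target frame: (10513/12) × (60000/1001) = 52565000/1001 ≈ 52512.488 → 52512.

frame 52512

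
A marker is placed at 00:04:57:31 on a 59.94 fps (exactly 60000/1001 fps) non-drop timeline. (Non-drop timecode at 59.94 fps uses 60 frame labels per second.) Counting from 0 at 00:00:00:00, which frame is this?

Total seconds to the label: (0 × 3600 + 4 × 60 + 57) = 297.
Frame index = 297 × 60 + 31 = 17851.

17851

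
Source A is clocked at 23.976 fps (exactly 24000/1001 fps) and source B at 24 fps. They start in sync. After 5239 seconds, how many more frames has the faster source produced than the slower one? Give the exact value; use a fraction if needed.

9672/77 frames

A emits 24000/1001 × 5239 = 9672000/77 frames; B emits 24 × 5239 = 125736.
Difference = 9672/77 frames (≈ 125.6104); B is ahead of A.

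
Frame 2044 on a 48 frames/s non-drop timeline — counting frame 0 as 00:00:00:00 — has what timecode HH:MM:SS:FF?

00:00:42:28

2044 ÷ 48 = 42 full seconds, remainder 28 frames.
42 s = 0 h 0 min 42 s.
Timecode: 00:00:42:28.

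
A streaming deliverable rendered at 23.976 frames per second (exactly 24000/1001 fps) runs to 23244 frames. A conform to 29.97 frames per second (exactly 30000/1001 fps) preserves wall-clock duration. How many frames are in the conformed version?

Target frames = source frames × (target rate / source rate) = 23244 × (30000/1001)/(24000/1001) = 23244 × 5/4 = 29055.

29055 frames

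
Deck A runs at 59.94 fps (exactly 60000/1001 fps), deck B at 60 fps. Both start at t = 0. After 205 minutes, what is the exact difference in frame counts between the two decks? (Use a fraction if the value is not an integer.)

738000/1001 frames

205 min = 12300 s.
A emits 60000/1001 × 12300 = 738000000/1001 frames; B emits 60 × 12300 = 738000.
Difference = 738000/1001 frames (≈ 737.2627); B is ahead of A.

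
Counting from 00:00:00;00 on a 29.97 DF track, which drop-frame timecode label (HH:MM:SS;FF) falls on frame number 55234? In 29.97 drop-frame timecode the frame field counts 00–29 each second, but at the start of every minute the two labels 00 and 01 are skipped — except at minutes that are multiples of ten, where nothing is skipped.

00:30:42;28

Each 10-minute DF block holds 10 × 60 × 30 − 9 × 2 = 17982 frames. 55234 ÷ 17982 → 3 full blocks, remainder 1288.
Within the partial block the first minute is 1800 frames and each further minute 1798, so 0 further minute boundaries passed. Total skipped labels = 18 × 3 + 2 × 0 = 54.
Non-drop label index = 55234 + 54 = 55288; at 30 labels/s that is 00:30:42:28, i.e. DF 00:30:42;28.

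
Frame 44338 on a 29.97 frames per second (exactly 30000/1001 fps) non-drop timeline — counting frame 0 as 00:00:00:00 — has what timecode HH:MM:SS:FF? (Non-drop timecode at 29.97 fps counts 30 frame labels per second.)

00:24:37:28

44338 ÷ 30 = 1477 full seconds, remainder 28 frames.
1477 s = 0 h 24 min 37 s.
Timecode: 00:24:37:28.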